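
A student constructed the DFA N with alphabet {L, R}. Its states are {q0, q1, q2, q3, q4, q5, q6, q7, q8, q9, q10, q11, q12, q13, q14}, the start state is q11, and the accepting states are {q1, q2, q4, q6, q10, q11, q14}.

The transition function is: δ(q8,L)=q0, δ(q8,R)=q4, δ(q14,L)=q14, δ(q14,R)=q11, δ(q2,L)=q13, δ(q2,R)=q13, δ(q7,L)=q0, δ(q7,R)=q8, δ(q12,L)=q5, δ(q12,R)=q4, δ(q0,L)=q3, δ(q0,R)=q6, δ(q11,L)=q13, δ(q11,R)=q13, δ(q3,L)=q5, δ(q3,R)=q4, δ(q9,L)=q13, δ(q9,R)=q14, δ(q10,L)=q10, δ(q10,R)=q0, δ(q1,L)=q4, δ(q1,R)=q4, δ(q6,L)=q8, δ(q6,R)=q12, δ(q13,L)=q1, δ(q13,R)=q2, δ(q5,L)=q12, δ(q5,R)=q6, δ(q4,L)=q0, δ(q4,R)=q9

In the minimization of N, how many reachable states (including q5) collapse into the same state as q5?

First remove the unreachable states {q7,q10}; 13 states remain.
Start with accepting vs non-accepting: {q1,q2,q4,q6,q11,q14} | {q0,q3,q5,q8,q9,q12,q13}.
Refine {q1,q2,q4,q6,q11,q14} on symbol L: members go to different blocks, giving {q2,q4,q6,q11} and {q1,q14}.
Split {q0,q3,q5,q8,q9,q12,q13} by δ(·,L) → {q0,q3,q5,q8,q9,q12} and {q13}.
Refine {q2,q4,q6,q11} on symbol L: members go to different blocks, giving {q2,q11} and {q4,q6}.
Refine {q0,q3,q5,q8,q9,q12} on symbol L: members go to different blocks, giving {q0,q3,q5,q8,q12} and {q9}.
On input L, block {q1,q14} splits into {q1} and {q14}.
On input R, block {q4,q6} splits into {q4} and {q6}.
Refine {q0,q3,q5,q8,q12} on symbol R: members go to different blocks, giving {q3,q8,q12} and {q0,q5}.
No further refinement is possible. Final partition (9 blocks): {q2,q11} | {q3,q8,q12} | {q1} | {q13} | {q4} | {q9} | {q14} | {q6} | {q0,q5}.
The equivalence class containing q5 is {q0,q5}, of size 2.

2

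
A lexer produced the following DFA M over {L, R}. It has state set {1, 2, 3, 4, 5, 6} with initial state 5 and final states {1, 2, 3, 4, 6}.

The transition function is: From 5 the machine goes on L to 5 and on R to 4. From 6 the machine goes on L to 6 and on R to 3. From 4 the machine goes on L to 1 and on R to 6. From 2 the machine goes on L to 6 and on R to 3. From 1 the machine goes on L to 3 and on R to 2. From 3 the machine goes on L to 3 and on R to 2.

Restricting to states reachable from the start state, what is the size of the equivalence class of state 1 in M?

All states are reachable from the start state.
Start with accepting vs non-accepting: {1,2,3,4,6} | {5}.
The partition is now stable with 2 blocks: {1,2,3,4,6} | {5}.
State 1 belongs to the block {1,2,3,4,6}, which has 5 states.

5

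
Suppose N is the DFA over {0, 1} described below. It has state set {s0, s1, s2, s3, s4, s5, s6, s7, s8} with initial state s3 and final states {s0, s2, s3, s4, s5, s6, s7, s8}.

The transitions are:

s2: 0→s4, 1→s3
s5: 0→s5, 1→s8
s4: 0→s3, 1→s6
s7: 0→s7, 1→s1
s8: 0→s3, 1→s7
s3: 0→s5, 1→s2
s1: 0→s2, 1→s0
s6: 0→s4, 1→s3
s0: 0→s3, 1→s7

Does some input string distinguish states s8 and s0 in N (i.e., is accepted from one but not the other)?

Start with accepting vs non-accepting: {s0,s2,s3,s4,s5,s6,s7,s8} | {s1}.
Split {s0,s2,s3,s4,s5,s6,s7,s8} by δ(·,1) → {s0,s2,s3,s4,s5,s6,s8} and {s7}.
Refine {s0,s2,s3,s4,s5,s6,s8} on symbol 1: members go to different blocks, giving {s2,s3,s4,s5,s6} and {s0,s8}.
Refine {s2,s3,s4,s5,s6} on symbol 1: members go to different blocks, giving {s2,s3,s4,s6} and {s5}.
Refine {s2,s3,s4,s6} on symbol 0: members go to different blocks, giving {s2,s4,s6} and {s3}.
On input 0, block {s2,s4,s6} splits into {s2,s6} and {s4}.
The partition is now stable with 7 blocks: {s2,s6} | {s1} | {s7} | {s0,s8} | {s5} | {s3} | {s4}.
s8 and s0 lie in the same block of the stable partition, so they are equivalent — no string distinguishes them.

No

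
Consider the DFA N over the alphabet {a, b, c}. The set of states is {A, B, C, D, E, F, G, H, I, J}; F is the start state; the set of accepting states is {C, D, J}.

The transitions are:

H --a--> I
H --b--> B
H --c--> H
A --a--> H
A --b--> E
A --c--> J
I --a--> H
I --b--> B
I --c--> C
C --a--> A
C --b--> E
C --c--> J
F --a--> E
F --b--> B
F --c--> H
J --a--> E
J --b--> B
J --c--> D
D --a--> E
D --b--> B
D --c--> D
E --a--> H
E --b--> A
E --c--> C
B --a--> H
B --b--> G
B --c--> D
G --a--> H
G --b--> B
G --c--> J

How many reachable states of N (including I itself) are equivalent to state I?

P0 = {C,D,J} | {A,B,E,F,G,H,I}.
Refine {A,B,E,F,G,H,I} on symbol c: members go to different blocks, giving {A,B,E,G,I} and {F,H}.
No further refinement is possible. Final partition (3 blocks): {C,D,J} | {A,B,E,G,I} | {F,H}.
The equivalence class containing I is {A,B,E,G,I}, of size 5.

5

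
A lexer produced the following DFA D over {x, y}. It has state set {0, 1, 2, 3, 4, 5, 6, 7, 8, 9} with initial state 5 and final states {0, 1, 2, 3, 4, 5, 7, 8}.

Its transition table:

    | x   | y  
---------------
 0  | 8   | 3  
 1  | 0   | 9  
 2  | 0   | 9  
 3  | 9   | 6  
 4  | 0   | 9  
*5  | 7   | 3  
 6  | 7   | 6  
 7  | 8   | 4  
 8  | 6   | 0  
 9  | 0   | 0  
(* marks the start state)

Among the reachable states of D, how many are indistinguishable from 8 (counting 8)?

1

First remove the unreachable states {1,2}; 8 states remain.
Start with accepting vs non-accepting: {0,3,4,5,7,8} | {6,9}.
Split {0,3,4,5,7,8} by δ(·,x) → {0,4,5,7} and {3,8}.
Refine {0,4,5,7} on symbol x: members go to different blocks, giving {0,7} and {4,5}.
On input y, block {0,7} splits into {0} and {7}.
Refine {6,9} on symbol x: members go to different blocks, giving {6} and {9}.
Split {3,8} by δ(·,x) → {3} and {8}.
Split {4,5} by δ(·,x) → {4} and {5}.
The partition is now stable with 8 blocks: {0} | {6} | {3} | {4} | {7} | {9} | {8} | {5}.
The equivalence class containing 8 is {8}, of size 1.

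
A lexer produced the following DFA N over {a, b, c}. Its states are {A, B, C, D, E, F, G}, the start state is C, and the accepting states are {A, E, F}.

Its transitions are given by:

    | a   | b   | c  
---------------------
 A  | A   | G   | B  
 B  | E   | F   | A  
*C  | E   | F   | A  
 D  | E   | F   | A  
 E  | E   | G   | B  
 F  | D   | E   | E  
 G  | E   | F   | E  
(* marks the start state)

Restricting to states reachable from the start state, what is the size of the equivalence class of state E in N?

Start with accepting vs non-accepting: {A,E,F} | {B,C,D,G}.
On input a, block {A,E,F} splits into {A,E} and {F}.
No further refinement is possible. Final partition (3 blocks): {A,E} | {B,C,D,G} | {F}.
The equivalence class containing E is {A,E}, of size 2.

2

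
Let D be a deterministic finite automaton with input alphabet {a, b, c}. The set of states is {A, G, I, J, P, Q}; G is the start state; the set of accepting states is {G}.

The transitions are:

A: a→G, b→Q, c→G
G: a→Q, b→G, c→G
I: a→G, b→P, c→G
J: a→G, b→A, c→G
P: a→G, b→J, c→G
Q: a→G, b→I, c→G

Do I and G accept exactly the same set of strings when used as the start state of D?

No

Every state is reachable, so we keep all 6.
P0 = {G} | {A,I,J,P,Q}.
Stable partition: {G} | {A,I,J,P,Q} — 2 equivalence classes.
I and G end up in different blocks, so they are distinguishable. For instance, the string 'ε' is accepted from only G.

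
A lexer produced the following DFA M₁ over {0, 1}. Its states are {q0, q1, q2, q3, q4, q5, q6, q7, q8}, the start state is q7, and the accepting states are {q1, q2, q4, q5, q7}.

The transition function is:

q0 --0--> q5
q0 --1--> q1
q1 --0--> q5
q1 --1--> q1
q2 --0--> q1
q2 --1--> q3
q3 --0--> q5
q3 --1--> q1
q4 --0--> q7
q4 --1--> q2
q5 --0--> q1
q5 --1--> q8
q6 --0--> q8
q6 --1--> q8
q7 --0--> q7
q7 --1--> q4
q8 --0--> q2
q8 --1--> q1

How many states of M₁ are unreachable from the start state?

Starting at q7 and following transitions, the reachable set is {q1, q2, q3, q4, q5, q7, q8}. That leaves q0, q6 unreachable — 2 in total.

2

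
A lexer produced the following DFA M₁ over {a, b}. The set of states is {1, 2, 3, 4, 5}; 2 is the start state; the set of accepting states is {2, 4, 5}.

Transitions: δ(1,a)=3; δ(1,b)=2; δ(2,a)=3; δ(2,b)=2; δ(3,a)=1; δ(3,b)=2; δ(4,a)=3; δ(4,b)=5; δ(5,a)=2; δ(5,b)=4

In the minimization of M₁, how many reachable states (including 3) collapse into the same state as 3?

2

States {4,5} cannot be reached from the start state, so discard them.
Initial partition by acceptance: {2} | {1,3}.
The partition is now stable with 2 blocks: {2} | {1,3}.
The equivalence class containing 3 is {1,3}, of size 2.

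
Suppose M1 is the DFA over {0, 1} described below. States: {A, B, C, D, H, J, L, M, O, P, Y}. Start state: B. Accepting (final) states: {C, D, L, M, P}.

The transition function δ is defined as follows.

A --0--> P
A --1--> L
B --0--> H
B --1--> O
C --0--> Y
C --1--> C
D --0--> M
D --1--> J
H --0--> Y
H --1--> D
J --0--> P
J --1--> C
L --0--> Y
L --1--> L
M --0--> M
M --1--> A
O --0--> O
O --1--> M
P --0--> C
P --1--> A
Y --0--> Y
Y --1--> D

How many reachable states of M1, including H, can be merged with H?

3

P0 = {C,D,L,M,P} | {A,B,H,J,O,Y}.
Refine {C,D,L,M,P} on symbol 0: members go to different blocks, giving {D,M,P} and {C,L}.
Split {D,M,P} by δ(·,0) → {D,M} and {P}.
On input 0, block {A,B,H,J,O,Y} splits into {B,H,O,Y} and {A,J}.
On input 1, block {B,H,O,Y} splits into {H,O,Y} and {B}.
No further refinement is possible. Final partition (6 blocks): {D,M} | {H,O,Y} | {C,L} | {P} | {A,J} | {B}.
The equivalence class containing H is {H,O,Y}, of size 3.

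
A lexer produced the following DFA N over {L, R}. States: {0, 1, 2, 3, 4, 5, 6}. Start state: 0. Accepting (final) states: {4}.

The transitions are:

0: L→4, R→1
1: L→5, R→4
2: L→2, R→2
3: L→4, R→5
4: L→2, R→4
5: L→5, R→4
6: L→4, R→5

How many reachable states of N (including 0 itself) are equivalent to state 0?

Reachable states from the start: {0,1,2,4,5}. Unreachable: {3,6} — drop them.
Initial partition by acceptance: {4} | {0,1,2,5}.
On input L, block {0,1,2,5} splits into {1,2,5} and {0}.
Split {1,2,5} by δ(·,R) → {1,5} and {2}.
The partition is now stable with 4 blocks: {4} | {1,5} | {0} | {2}.
The equivalence class containing 0 is {0}, of size 1.

1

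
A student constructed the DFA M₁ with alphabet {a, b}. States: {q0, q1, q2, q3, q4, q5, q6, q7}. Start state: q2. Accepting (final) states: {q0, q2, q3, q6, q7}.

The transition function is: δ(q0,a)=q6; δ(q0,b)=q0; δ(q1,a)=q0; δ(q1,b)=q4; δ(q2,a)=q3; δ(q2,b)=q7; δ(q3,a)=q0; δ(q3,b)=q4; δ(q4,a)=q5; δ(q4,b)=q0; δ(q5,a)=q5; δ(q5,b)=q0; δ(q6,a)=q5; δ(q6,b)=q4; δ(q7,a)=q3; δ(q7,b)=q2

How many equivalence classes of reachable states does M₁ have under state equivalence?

5

States {q1} cannot be reached from the start state, so discard them.
Start with accepting vs non-accepting: {q0,q2,q3,q6,q7} | {q4,q5}.
Split {q0,q2,q3,q6,q7} by δ(·,a) → {q0,q2,q3,q7} and {q6}.
Refine {q0,q2,q3,q7} on symbol a: members go to different blocks, giving {q2,q3,q7} and {q0}.
On input a, block {q2,q3,q7} splits into {q2,q7} and {q3}.
The partition is now stable with 5 blocks: {q2,q7} | {q4,q5} | {q6} | {q0} | {q3}.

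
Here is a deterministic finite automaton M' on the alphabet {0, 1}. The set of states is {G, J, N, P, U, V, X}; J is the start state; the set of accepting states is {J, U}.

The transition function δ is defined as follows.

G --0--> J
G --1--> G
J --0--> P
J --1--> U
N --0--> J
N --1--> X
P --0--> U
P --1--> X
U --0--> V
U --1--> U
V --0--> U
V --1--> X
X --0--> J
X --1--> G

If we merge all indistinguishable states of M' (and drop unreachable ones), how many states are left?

2

First remove the unreachable states {N}; 6 states remain.
Start with accepting vs non-accepting: {J,U} | {G,P,V,X}.
No further refinement is possible. Final partition (2 blocks): {J,U} | {G,P,V,X}.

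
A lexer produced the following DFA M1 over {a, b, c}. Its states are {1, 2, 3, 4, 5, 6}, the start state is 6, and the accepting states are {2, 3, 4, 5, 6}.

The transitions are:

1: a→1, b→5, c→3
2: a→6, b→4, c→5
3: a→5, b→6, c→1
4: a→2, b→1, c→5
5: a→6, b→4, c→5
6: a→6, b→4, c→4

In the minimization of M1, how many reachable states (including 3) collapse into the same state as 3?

Every state is reachable, so we keep all 6.
P0 = {2,3,4,5,6} | {1}.
On input b, block {2,3,4,5,6} splits into {2,3,5,6} and {4}.
Split {2,3,5,6} by δ(·,b) → {2,5,6} and {3}.
On input c, block {2,5,6} splits into {2,5} and {6}.
Stable partition: {2,5} | {1} | {4} | {3} | {6} — 5 equivalence classes.
State 3 belongs to the block {3}, which has 1 states.

1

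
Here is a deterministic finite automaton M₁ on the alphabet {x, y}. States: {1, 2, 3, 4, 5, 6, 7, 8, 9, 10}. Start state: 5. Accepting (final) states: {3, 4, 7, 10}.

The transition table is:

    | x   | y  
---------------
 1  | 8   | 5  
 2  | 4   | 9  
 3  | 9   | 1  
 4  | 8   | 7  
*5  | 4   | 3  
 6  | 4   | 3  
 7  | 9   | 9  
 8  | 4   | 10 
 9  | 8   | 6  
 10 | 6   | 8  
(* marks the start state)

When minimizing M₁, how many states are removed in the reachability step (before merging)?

Starting at 5 and following transitions, the reachable set is {1, 3, 4, 5, 6, 7, 8, 9, 10}. That leaves 2 unreachable — 1 in total.

1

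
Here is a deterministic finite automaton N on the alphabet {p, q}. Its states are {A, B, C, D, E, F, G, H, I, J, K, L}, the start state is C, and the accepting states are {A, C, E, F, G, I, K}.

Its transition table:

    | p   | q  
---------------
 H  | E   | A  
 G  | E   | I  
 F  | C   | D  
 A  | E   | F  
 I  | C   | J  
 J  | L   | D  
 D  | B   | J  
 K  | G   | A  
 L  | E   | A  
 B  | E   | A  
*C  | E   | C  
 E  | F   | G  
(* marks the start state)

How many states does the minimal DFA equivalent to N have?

Reachable states from the start: {A,B,C,D,E,F,G,I,J,L}. Unreachable: {H,K} — drop them.
P0 = {A,C,E,F,G,I} | {B,D,J,L}.
Split {A,C,E,F,G,I} by δ(·,q) → {A,C,E,G} and {F,I}.
Split {A,C,E,G} by δ(·,p) → {A,C,G} and {E}.
Refine {A,C,G} on symbol q: members go to different blocks, giving {A,G} and {C}.
On input p, block {B,D,J,L} splits into {B,L} and {D,J}.
No further refinement is possible. Final partition (6 blocks): {A,G} | {B,L} | {F,I} | {E} | {C} | {D,J}.

6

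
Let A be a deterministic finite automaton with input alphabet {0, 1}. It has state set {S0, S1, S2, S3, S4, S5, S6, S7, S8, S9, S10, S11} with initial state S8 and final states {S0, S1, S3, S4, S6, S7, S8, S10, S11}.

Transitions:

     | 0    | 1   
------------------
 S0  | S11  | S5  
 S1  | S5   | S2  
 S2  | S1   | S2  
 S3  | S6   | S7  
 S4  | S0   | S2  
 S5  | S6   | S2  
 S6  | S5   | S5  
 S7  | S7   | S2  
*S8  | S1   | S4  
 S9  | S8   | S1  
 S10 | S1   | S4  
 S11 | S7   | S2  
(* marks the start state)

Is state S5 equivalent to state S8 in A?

Reachable states from the start: {S0,S1,S2,S4,S5,S6,S7,S8,S11}. Unreachable: {S3,S9,S10} — drop them.
Start with accepting vs non-accepting: {S0,S1,S4,S6,S7,S8,S11} | {S2,S5}.
On input 0, block {S0,S1,S4,S6,S7,S8,S11} splits into {S0,S4,S7,S8,S11} and {S1,S6}.
Split {S0,S4,S7,S8,S11} by δ(·,0) → {S0,S4,S7,S11} and {S8}.
No further refinement is possible. Final partition (4 blocks): {S0,S4,S7,S11} | {S2,S5} | {S1,S6} | {S8}.
S5 and S8 end up in different blocks, so they are distinguishable. For instance, the string 'ε' is accepted from only S8.

No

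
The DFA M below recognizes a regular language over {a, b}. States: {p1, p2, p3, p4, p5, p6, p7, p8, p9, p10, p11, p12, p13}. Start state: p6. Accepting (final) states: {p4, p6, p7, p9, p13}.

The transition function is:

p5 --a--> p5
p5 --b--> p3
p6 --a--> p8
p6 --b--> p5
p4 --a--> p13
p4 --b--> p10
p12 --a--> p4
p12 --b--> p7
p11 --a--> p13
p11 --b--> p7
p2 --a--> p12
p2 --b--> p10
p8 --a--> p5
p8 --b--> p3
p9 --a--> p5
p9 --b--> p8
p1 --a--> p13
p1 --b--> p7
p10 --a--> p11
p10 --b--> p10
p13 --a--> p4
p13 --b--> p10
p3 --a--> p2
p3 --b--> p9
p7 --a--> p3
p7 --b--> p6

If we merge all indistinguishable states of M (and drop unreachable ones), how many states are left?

7

First remove the unreachable states {p1}; 12 states remain.
Initial partition by acceptance: {p4,p6,p7,p9,p13} | {p2,p3,p5,p8,p10,p11,p12}.
Refine {p4,p6,p7,p9,p13} on symbol a: members go to different blocks, giving {p6,p7,p9} and {p4,p13}.
Split {p6,p7,p9} by δ(·,b) → {p6,p9} and {p7}.
On input a, block {p2,p3,p5,p8,p10,p11,p12} splits into {p2,p3,p5,p8,p10} and {p11,p12}.
Split {p2,p3,p5,p8,p10} by δ(·,a) → {p3,p5,p8} and {p2,p10}.
Refine {p3,p5,p8} on symbol a: members go to different blocks, giving {p5,p8} and {p3}.
No further refinement is possible. Final partition (7 blocks): {p6,p9} | {p5,p8} | {p4,p13} | {p7} | {p11,p12} | {p2,p10} | {p3}.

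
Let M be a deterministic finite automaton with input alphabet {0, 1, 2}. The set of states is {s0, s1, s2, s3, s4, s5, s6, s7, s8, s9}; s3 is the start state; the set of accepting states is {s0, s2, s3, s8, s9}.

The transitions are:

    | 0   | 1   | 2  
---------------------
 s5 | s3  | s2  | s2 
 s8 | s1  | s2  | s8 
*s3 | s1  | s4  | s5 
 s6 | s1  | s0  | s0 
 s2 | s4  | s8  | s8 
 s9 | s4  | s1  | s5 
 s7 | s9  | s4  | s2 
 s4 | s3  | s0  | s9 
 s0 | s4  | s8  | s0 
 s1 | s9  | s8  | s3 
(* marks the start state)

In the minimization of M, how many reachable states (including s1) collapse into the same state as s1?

Reachable states from the start: {s0,s1,s2,s3,s4,s5,s8,s9}. Unreachable: {s6,s7} — drop them.
Start with accepting vs non-accepting: {s0,s2,s3,s8,s9} | {s1,s4,s5}.
On input 1, block {s0,s2,s3,s8,s9} splits into {s0,s2,s8} and {s3,s9}.
On input 2, block {s1,s4,s5} splits into {s1,s4} and {s5}.
No further refinement is possible. Final partition (4 blocks): {s0,s2,s8} | {s1,s4} | {s3,s9} | {s5}.
State s1 belongs to the block {s1,s4}, which has 2 states.

2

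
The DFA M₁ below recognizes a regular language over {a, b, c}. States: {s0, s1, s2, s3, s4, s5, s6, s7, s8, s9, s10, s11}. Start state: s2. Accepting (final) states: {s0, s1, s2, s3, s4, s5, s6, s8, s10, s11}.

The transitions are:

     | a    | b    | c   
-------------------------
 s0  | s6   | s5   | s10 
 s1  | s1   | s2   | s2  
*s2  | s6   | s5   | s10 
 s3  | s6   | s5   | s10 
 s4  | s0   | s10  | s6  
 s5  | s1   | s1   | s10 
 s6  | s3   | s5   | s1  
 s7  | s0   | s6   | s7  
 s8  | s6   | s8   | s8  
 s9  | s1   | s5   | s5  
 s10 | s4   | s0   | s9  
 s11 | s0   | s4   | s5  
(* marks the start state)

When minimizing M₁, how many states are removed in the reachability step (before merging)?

3

No path from s2 leads to s7, s8, s11; the other 9 states are all reachable.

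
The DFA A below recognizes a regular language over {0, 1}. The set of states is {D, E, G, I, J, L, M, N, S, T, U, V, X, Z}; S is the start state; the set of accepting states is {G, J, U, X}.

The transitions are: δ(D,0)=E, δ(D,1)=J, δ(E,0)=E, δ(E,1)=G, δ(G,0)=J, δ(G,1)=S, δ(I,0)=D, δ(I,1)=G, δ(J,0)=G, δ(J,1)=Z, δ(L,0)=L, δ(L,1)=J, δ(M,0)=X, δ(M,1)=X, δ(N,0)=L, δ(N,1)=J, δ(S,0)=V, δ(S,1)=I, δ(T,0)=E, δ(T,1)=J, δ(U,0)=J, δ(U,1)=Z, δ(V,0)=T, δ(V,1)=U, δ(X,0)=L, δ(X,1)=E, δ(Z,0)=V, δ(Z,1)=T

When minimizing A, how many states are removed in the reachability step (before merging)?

4

No path from S leads to L, M, N, X; the other 10 states are all reachable.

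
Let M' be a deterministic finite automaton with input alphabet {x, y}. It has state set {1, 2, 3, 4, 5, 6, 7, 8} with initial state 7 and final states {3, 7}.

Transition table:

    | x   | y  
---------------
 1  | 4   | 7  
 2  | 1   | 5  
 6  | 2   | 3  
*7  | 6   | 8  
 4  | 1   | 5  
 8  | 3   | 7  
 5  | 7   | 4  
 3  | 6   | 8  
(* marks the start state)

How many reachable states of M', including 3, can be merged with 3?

Initial partition by acceptance: {3,7} | {1,2,4,5,6,8}.
Refine {1,2,4,5,6,8} on symbol x: members go to different blocks, giving {1,2,4,6} and {5,8}.
On input y, block {1,2,4,6} splits into {1,6} and {2,4}.
Split {5,8} by δ(·,y) → {5} and {8}.
The partition is now stable with 5 blocks: {3,7} | {1,6} | {5} | {2,4} | {8}.
The equivalence class containing 3 is {3,7}, of size 2.

2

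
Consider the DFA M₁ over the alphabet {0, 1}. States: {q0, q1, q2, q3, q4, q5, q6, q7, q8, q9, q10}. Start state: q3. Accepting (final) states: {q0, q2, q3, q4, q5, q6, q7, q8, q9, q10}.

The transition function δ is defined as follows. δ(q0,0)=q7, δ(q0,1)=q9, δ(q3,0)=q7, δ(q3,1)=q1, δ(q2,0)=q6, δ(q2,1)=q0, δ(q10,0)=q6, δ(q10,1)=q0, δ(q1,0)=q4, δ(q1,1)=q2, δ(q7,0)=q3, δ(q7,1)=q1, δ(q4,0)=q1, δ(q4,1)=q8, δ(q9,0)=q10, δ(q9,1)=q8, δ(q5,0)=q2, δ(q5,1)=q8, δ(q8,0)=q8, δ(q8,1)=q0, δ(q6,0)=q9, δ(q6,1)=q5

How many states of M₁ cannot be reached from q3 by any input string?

Every one of the 11 states is reachable from q3.

0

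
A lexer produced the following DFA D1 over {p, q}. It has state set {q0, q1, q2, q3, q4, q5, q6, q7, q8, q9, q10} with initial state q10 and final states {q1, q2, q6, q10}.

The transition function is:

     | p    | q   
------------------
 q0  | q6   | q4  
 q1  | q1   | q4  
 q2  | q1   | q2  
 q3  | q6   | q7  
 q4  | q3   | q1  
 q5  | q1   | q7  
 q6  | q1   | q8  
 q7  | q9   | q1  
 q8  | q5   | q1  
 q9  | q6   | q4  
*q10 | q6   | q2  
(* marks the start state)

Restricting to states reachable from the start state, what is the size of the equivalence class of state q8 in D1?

3

First remove the unreachable states {q0}; 10 states remain.
P0 = {q1,q2,q6,q10} | {q3,q4,q5,q7,q8,q9}.
Split {q1,q2,q6,q10} by δ(·,q) → {q1,q6} and {q2,q10}.
Split {q3,q4,q5,q7,q8,q9} by δ(·,p) → {q3,q5,q9} and {q4,q7,q8}.
The partition is now stable with 4 blocks: {q1,q6} | {q3,q5,q9} | {q2,q10} | {q4,q7,q8}.
The equivalence class containing q8 is {q4,q7,q8}, of size 3.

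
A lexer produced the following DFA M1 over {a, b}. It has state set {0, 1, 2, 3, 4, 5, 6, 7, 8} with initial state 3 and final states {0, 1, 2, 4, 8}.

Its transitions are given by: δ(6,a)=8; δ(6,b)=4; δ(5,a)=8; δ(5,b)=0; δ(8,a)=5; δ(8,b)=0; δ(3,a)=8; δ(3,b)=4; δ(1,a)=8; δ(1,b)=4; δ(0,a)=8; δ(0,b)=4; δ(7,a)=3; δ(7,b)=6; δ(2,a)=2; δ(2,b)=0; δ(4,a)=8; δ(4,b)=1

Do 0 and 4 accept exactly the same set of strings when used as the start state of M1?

Yes

First remove the unreachable states {2,6,7}; 6 states remain.
P0 = {0,1,4,8} | {3,5}.
Split {0,1,4,8} by δ(·,a) → {0,1,4} and {8}.
The partition is now stable with 3 blocks: {0,1,4} | {3,5} | {8}.
0 and 4 lie in the same block of the stable partition, so they are equivalent — no string distinguishes them.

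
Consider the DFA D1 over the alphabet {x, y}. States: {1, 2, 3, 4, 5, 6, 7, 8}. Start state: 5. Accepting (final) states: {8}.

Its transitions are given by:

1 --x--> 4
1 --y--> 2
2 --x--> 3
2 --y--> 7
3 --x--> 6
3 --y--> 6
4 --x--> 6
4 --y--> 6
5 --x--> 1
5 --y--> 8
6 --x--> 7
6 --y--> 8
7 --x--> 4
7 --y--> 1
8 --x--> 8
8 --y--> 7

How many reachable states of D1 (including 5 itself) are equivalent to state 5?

All states are reachable from the start state.
Start with accepting vs non-accepting: {8} | {1,2,3,4,5,6,7}.
Refine {1,2,3,4,5,6,7} on symbol y: members go to different blocks, giving {1,2,3,4,7} and {5,6}.
Split {1,2,3,4,7} by δ(·,x) → {1,2,7} and {3,4}.
The partition is now stable with 4 blocks: {8} | {1,2,7} | {5,6} | {3,4}.
The equivalence class containing 5 is {5,6}, of size 2.

2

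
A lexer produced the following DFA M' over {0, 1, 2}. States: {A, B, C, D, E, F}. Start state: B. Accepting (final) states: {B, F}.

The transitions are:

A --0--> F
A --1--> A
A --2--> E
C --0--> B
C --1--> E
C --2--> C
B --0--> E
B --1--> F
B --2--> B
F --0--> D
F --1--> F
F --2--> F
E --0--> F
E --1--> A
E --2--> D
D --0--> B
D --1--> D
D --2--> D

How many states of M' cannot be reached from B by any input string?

1

Starting at B and following transitions, the reachable set is {A, B, D, E, F}. That leaves C unreachable — 1 in total.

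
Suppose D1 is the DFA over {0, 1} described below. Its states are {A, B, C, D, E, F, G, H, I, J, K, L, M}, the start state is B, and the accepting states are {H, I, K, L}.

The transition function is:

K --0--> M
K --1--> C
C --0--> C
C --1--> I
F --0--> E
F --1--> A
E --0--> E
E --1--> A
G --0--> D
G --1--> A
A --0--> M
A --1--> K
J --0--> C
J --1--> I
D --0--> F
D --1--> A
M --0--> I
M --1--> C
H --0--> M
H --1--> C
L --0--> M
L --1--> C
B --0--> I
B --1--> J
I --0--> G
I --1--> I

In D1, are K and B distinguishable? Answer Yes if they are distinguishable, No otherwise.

Reachable states from the start: {A,B,C,D,E,F,G,I,J,K,M}. Unreachable: {H,L} — drop them.
P0 = {I,K} | {A,B,C,D,E,F,G,J,M}.
Refine {I,K} on symbol 1: members go to different blocks, giving {I} and {K}.
Split {A,B,C,D,E,F,G,J,M} by δ(·,0) → {A,C,D,E,F,G,J} and {B,M}.
Split {A,C,D,E,F,G,J} by δ(·,0) → {C,D,E,F,G,J} and {A}.
On input 1, block {C,D,E,F,G,J} splits into {D,E,F,G} and {C,J}.
Stable partition: {I} | {D,E,F,G} | {K} | {B,M} | {A} | {C,J} — 6 equivalence classes.
K and B end up in different blocks, so they are distinguishable. For instance, the string 'ε' is accepted from only K.

Yes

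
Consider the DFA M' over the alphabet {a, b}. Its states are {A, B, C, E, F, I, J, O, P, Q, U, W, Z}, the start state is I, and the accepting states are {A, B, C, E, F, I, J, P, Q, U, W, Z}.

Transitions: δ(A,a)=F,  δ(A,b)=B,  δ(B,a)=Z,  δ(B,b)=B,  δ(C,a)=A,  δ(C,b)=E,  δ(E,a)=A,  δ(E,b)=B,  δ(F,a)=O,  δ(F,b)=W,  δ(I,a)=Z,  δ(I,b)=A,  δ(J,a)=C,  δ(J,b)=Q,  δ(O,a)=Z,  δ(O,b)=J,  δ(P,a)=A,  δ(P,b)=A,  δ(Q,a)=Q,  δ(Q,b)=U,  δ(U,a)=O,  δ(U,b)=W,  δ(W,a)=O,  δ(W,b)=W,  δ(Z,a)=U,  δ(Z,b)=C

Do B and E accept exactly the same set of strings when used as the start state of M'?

Yes

States {P} cannot be reached from the start state, so discard them.
P0 = {A,B,C,E,F,I,J,Q,U,W,Z} | {O}.
On input a, block {A,B,C,E,F,I,J,Q,U,W,Z} splits into {A,B,C,E,I,J,Q,Z} and {F,U,W}.
Refine {A,B,C,E,I,J,Q,Z} on symbol a: members go to different blocks, giving {B,C,E,I,J,Q} and {A,Z}.
Split {B,C,E,I,J,Q} by δ(·,a) → {B,C,E,I} and {J,Q}.
On input b, block {B,C,E,I} splits into {B,C,E} and {I}.
On input a, block {J,Q} splits into {J} and {Q}.
Stable partition: {B,C,E} | {O} | {F,U,W} | {A,Z} | {J} | {I} | {Q} — 7 equivalence classes.
B and E lie in the same block of the stable partition, so they are equivalent — no string distinguishes them.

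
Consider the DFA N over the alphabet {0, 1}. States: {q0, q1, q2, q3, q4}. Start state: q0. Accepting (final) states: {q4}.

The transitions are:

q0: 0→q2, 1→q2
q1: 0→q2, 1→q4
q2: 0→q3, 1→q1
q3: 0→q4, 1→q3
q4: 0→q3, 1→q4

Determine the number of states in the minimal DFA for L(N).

All states are reachable from the start state.
Initial partition by acceptance: {q4} | {q0,q1,q2,q3}.
On input 0, block {q0,q1,q2,q3} splits into {q0,q1,q2} and {q3}.
Split {q0,q1,q2} by δ(·,0) → {q0,q1} and {q2}.
On input 1, block {q0,q1} splits into {q0} and {q1}.
No further refinement is possible. Final partition (5 blocks): {q4} | {q0} | {q3} | {q2} | {q1}.

5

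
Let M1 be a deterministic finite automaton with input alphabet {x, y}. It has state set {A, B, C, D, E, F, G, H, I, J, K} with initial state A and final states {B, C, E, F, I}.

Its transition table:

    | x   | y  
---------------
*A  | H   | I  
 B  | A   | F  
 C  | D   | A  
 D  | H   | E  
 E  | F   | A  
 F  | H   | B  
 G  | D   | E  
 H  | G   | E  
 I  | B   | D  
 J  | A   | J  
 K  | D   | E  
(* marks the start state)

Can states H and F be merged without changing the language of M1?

States {C,J,K} cannot be reached from the start state, so discard them.
Start with accepting vs non-accepting: {B,E,F,I} | {A,D,G,H}.
Split {B,E,F,I} by δ(·,x) → {B,F} and {E,I}.
Stable partition: {B,F} | {A,D,G,H} | {E,I} — 3 equivalence classes.
H and F end up in different blocks, so they are distinguishable. For instance, the string 'ε' is accepted from only F.

No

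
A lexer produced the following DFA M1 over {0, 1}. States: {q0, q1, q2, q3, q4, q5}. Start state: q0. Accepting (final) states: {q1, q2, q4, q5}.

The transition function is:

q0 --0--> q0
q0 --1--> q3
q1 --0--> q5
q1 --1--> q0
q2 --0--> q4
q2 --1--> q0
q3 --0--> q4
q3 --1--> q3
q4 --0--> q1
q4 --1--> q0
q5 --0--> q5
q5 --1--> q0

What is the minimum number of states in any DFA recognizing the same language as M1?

First remove the unreachable states {q2}; 5 states remain.
Initial partition by acceptance: {q1,q4,q5} | {q0,q3}.
Refine {q0,q3} on symbol 0: members go to different blocks, giving {q0} and {q3}.
The partition is now stable with 3 blocks: {q1,q4,q5} | {q0} | {q3}.

3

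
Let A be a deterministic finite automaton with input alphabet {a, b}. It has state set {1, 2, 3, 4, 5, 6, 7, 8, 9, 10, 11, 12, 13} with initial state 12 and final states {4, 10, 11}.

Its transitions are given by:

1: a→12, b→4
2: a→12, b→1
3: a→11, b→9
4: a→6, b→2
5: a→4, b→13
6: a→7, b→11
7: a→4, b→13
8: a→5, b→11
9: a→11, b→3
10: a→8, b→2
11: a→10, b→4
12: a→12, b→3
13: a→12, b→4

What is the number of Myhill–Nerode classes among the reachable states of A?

Initial partition by acceptance: {4,10,11} | {1,2,3,5,6,7,8,9,12,13}.
On input a, block {4,10,11} splits into {4,10} and {11}.
Refine {1,2,3,5,6,7,8,9,12,13} on symbol a: members go to different blocks, giving {1,2,6,8,12,13} and {3,9} and {5,7}.
On input a, block {1,2,6,8,12,13} splits into {1,2,12,13} and {6,8}.
Refine {1,2,12,13} on symbol b: members go to different blocks, giving {1,13} and {2} and {12}.
No further refinement is possible. Final partition (8 blocks): {4,10} | {1,13} | {11} | {3,9} | {5,7} | {6,8} | {2} | {12}.

8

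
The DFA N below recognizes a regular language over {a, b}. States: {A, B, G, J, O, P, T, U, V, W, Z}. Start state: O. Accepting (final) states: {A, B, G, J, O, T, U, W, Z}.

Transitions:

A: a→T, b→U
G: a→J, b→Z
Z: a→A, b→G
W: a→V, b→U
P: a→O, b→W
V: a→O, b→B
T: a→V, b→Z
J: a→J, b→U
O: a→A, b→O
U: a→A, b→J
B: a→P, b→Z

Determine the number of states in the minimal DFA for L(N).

6

P0 = {A,B,G,J,O,T,U,W,Z} | {P,V}.
On input a, block {A,B,G,J,O,T,U,W,Z} splits into {A,G,J,O,U,Z} and {B,T,W}.
On input a, block {A,G,J,O,U,Z} splits into {G,J,O,U,Z} and {A}.
Refine {G,J,O,U,Z} on symbol a: members go to different blocks, giving {O,U,Z} and {G,J}.
Refine {O,U,Z} on symbol b: members go to different blocks, giving {U,Z} and {O}.
The partition is now stable with 6 blocks: {U,Z} | {P,V} | {B,T,W} | {A} | {G,J} | {O}.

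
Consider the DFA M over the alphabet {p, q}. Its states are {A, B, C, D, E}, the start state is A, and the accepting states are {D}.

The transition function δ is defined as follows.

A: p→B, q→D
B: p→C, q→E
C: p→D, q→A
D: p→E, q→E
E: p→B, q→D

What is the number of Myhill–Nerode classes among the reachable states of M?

Start with accepting vs non-accepting: {D} | {A,B,C,E}.
On input p, block {A,B,C,E} splits into {A,B,E} and {C}.
Refine {A,B,E} on symbol p: members go to different blocks, giving {A,E} and {B}.
No further refinement is possible. Final partition (4 blocks): {D} | {A,E} | {C} | {B}.

4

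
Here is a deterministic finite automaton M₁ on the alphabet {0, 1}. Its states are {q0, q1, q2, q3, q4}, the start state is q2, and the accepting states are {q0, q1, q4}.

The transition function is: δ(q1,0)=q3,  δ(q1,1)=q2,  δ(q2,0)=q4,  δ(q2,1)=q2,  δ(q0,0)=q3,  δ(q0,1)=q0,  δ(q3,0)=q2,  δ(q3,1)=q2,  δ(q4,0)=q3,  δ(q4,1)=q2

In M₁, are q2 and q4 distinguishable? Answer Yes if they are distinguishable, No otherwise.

States {q0,q1} cannot be reached from the start state, so discard them.
Start with accepting vs non-accepting: {q4} | {q2,q3}.
Refine {q2,q3} on symbol 0: members go to different blocks, giving {q2} and {q3}.
No further refinement is possible. Final partition (3 blocks): {q4} | {q2} | {q3}.
q2 and q4 end up in different blocks, so they are distinguishable. For instance, the string 'ε' is accepted from only q4.

Yes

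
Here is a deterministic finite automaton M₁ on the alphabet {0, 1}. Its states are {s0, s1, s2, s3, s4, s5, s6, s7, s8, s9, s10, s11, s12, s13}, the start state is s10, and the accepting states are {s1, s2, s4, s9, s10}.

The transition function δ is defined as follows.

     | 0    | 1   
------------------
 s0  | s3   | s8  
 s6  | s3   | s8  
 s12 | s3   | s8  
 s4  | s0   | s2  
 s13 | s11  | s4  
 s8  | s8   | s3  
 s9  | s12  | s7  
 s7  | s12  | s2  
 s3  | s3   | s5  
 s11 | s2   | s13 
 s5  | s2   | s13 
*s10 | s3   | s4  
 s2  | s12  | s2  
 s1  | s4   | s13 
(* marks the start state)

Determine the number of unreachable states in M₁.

Starting at s10 and following transitions, the reachable set is {s0, s2, s3, s4, s5, s8, s10, s11, s12, s13}. That leaves s1, s6, s7, s9 unreachable — 4 in total.

4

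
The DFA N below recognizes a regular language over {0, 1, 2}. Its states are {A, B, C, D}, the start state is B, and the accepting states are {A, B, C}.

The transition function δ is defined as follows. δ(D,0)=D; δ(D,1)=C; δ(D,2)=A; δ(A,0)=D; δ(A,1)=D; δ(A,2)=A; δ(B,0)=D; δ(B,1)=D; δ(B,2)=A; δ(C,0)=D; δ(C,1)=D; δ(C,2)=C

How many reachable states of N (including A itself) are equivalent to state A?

3

All states are reachable from the start state.
Start with accepting vs non-accepting: {A,B,C} | {D}.
Stable partition: {A,B,C} | {D} — 2 equivalence classes.
State A belongs to the block {A,B,C}, which has 3 states.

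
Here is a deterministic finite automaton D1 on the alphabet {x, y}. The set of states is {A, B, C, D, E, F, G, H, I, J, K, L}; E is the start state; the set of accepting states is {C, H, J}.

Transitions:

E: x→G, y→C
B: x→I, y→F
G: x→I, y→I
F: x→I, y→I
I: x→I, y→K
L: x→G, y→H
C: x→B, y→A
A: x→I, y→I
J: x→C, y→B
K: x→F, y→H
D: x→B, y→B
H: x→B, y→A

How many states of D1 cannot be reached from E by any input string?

No path from E leads to D, J, L; the other 9 states are all reachable.

3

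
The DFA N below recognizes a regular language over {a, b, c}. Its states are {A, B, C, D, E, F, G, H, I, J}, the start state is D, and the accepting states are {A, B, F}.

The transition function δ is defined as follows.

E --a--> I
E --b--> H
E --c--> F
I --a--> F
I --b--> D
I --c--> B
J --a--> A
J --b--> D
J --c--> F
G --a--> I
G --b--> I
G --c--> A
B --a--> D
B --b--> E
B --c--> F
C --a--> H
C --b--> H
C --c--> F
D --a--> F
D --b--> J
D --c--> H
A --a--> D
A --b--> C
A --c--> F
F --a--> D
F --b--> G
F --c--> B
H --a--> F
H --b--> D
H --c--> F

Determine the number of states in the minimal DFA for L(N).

Every state is reachable, so we keep all 10.
Initial partition by acceptance: {A,B,F} | {C,D,E,G,H,I,J}.
Split {C,D,E,G,H,I,J} by δ(·,a) → {D,H,I,J} and {C,E,G}.
Split {D,H,I,J} by δ(·,c) → {H,I,J} and {D}.
Stable partition: {A,B,F} | {H,I,J} | {C,E,G} | {D} — 4 equivalence classes.

4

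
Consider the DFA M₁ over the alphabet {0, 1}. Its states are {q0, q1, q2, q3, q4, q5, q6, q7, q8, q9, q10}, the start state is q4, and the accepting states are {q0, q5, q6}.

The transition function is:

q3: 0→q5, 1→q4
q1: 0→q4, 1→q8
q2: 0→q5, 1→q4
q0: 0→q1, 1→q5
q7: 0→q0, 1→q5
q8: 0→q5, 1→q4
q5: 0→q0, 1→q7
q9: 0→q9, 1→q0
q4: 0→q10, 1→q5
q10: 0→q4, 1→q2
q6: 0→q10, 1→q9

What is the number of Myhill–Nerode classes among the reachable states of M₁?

Reachable states from the start: {q0,q1,q2,q4,q5,q7,q8,q10}. Unreachable: {q3,q6,q9} — drop them.
Start with accepting vs non-accepting: {q0,q5} | {q1,q2,q4,q7,q8,q10}.
Split {q0,q5} by δ(·,0) → {q0} and {q5}.
Refine {q1,q2,q4,q7,q8,q10} on symbol 0: members go to different blocks, giving {q1,q4,q10} and {q2,q8} and {q7}.
On input 1, block {q1,q4,q10} splits into {q1,q10} and {q4}.
No further refinement is possible. Final partition (6 blocks): {q0} | {q1,q10} | {q5} | {q2,q8} | {q7} | {q4}.

6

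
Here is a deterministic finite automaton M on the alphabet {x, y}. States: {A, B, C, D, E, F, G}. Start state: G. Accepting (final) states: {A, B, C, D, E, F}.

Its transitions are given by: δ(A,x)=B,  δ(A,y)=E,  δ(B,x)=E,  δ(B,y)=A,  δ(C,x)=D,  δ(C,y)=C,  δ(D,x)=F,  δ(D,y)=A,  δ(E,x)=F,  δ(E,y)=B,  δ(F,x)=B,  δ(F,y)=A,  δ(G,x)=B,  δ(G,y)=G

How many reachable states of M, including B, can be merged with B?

First remove the unreachable states {C,D}; 5 states remain.
Start with accepting vs non-accepting: {A,B,E,F} | {G}.
No further refinement is possible. Final partition (2 blocks): {A,B,E,F} | {G}.
State B belongs to the block {A,B,E,F}, which has 4 states.

4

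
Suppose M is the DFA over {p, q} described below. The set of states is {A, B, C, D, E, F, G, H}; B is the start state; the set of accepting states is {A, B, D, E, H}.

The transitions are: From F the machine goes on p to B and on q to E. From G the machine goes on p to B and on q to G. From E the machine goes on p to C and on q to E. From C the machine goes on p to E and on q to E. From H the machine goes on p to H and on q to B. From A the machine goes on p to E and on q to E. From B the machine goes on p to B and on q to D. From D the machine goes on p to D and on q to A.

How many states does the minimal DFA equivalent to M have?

Reachable states from the start: {A,B,C,D,E}. Unreachable: {F,G,H} — drop them.
Initial partition by acceptance: {A,B,D,E} | {C}.
Refine {A,B,D,E} on symbol p: members go to different blocks, giving {A,B,D} and {E}.
Refine {A,B,D} on symbol p: members go to different blocks, giving {B,D} and {A}.
Split {B,D} by δ(·,q) → {B} and {D}.
The partition is now stable with 5 blocks: {B} | {C} | {E} | {A} | {D}.

5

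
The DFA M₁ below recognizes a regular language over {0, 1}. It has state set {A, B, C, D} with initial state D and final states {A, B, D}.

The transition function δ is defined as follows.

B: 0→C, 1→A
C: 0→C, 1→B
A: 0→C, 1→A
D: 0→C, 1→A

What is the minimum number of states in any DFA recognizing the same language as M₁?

All states are reachable from the start state.
Initial partition by acceptance: {A,B,D} | {C}.
Stable partition: {A,B,D} | {C} — 2 equivalence classes.

2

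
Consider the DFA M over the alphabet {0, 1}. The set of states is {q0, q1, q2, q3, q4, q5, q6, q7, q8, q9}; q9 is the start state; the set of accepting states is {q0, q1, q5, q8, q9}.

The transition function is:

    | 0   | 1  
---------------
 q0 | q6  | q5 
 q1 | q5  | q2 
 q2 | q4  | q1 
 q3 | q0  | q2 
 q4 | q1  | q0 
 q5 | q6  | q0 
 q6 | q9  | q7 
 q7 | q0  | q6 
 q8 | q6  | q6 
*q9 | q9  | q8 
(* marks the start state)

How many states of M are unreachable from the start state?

No path from q9 leads to q1, q2, q3, q4; the other 6 states are all reachable.

4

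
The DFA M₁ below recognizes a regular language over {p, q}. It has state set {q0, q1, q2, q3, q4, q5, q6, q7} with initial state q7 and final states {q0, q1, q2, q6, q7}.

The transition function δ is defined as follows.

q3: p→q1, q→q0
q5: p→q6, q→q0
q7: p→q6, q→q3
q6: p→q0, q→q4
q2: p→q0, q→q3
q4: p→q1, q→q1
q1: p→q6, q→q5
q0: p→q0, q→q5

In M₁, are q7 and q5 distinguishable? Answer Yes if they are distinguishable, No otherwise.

Reachable states from the start: {q0,q1,q3,q4,q5,q6,q7}. Unreachable: {q2} — drop them.
Start with accepting vs non-accepting: {q0,q1,q6,q7} | {q3,q4,q5}.
No further refinement is possible. Final partition (2 blocks): {q0,q1,q6,q7} | {q3,q4,q5}.
q7 and q5 end up in different blocks, so they are distinguishable. For instance, the string 'ε' is accepted from only q7.

Yes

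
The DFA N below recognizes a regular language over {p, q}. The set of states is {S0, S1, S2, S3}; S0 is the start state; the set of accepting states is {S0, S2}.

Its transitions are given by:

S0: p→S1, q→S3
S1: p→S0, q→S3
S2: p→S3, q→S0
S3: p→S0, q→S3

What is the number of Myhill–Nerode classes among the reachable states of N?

First remove the unreachable states {S2}; 3 states remain.
Initial partition by acceptance: {S0} | {S1,S3}.
Stable partition: {S0} | {S1,S3} — 2 equivalence classes.

2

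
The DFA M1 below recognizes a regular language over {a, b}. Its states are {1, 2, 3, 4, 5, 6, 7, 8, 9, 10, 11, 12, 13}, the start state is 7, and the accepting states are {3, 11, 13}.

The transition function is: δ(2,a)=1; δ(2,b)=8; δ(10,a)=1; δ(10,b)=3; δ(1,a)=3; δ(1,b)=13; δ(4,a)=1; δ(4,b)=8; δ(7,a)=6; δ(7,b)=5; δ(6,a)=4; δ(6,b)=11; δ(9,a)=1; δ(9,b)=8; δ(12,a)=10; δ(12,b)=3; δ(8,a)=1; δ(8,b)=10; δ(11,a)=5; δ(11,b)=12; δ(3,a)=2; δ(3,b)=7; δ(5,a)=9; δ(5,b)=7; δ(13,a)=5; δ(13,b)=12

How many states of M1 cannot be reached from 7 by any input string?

Every one of the 13 states is reachable from 7.

0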